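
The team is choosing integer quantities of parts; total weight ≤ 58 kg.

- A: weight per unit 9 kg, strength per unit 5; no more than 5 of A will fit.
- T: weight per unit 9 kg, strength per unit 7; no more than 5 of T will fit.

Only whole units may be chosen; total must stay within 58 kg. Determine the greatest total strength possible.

2×A and 4×T: weight 54 ≤ 58, strength 2·5 + 4·7 = 38.
1×A and 5×T: weight 54 ≤ 58, strength 1·5 + 5·7 = 40.
Best is 40.

40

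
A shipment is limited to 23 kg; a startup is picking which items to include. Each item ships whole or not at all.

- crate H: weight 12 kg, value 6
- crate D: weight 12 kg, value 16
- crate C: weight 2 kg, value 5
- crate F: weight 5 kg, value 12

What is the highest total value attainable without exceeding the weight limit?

crate D + crate F: weight 12 + 5 = 17 ≤ 23, value 16 + 12 = 28.
crate D + crate C + crate F: weight 12 + 2 + 5 = 19 ≤ 23, value 16 + 5 + 12 = 33.
Best is crate D, crate C, and crate F with total value 33.

33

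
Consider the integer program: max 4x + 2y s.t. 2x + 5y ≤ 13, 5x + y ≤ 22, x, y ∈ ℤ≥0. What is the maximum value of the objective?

(x,y)=(4,1): 2·4+5·1=13≤13, 5·4+1·1=21≤22, objective 18.
(x,y)=(4,0): 2·4+5·0=8≤13, 5·4+1·0=20≤22, objective 16.
(x,y)=(3,1): 2·3+5·1=11≤13, 5·3+1·1=16≤22, objective 14.
(x,y)=(3,0): 2·3+5·0=6≤13, 5·3+1·0=15≤22, objective 12.
No feasible integer point exceeds 18.

18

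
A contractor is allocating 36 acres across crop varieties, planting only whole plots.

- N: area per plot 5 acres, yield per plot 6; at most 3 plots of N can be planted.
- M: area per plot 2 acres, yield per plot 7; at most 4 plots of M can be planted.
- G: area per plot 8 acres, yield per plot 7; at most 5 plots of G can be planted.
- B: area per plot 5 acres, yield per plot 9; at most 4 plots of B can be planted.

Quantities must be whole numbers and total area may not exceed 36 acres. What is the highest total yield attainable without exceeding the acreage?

This is a bounded integer knapsack.
Take 4×M, 1×G, and 4×B: area 36 ≤ 36, yield 4·7 + 1·7 + 4·9 = 71.
M has the best ratio (7/2) and is taken to its limit of 4; remaining capacity is filled optimally with the others.

71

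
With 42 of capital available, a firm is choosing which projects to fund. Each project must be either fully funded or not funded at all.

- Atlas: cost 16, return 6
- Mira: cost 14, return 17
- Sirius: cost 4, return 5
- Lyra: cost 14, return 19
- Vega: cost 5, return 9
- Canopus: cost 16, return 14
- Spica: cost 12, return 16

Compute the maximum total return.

52

Mira + Sirius + Lyra + Vega: cost 14 + 4 + 14 + 5 = 37 ≤ 42, return 17 + 5 + 19 + 9 = 50.
Sirius + Lyra + Vega + Spica: cost 4 + 14 + 5 + 12 = 35 ≤ 42, return 5 + 19 + 9 + 16 = 49.
Mira + Lyra + Spica: cost 14 + 14 + 12 = 40 ≤ 42, return 17 + 19 + 16 = 52.
Best is Mira, Lyra, and Spica with total return 52.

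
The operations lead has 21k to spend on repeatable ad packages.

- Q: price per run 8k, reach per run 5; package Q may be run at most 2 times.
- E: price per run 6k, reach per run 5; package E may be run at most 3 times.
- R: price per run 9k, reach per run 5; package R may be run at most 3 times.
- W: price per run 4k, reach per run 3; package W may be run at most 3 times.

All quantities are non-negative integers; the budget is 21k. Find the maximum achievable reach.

16

2×E and 1×R: price 21 ≤ 21, reach 2·5 + 1·5 = 15.
2×E and 2×W: price 20 ≤ 21, reach 2·5 + 2·3 = 16.
Best is 16.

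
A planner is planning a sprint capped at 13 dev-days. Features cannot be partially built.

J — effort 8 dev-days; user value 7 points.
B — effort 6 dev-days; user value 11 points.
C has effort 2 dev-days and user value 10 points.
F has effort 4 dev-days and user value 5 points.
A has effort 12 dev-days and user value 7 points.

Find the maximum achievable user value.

26

Allowing fractional choices, the relaxed optimum would be about 26.9, but features are indivisible.
B + C: effort 6 + 2 = 8 ≤ 13, user value 11 + 10 = 21.
B + C + F: effort 6 + 2 + 4 = 12 ≤ 13, user value 11 + 10 + 5 = 26.
Best is B, C, and F with total user value 26.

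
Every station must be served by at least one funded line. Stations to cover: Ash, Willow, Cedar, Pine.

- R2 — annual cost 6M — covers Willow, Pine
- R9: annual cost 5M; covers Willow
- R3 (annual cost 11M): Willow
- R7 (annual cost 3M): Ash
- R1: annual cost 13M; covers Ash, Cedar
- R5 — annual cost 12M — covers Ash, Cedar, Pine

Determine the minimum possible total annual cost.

This is an integer covering problem.
The greedy cost-per-new-station heuristic would pick R2, R7, and R5 for 21, but a cheaper cover exists.
Choose R9 and R5: together they cover Ash, Willow, Cedar, Pine — every station.
Total annual cost: 5 + 12 = 17.
No cover costs less than 17.

17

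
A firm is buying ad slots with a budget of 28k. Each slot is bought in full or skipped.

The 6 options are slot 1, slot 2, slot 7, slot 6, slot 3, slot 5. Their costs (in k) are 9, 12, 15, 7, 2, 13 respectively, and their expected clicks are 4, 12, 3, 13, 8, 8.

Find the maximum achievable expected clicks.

Allowing fractional choices, the relaxed optimum would be about 37.3, but ad slots are indivisible.
slot 2 + slot 6 + slot 3: cost 12 + 7 + 2 = 21 ≤ 28, expected clicks 12 + 13 + 8 = 33.
slot 1 + slot 2 + slot 6: cost 9 + 12 + 7 = 28 ≤ 28, expected clicks 4 + 12 + 13 = 29.
slot 6 + slot 3 + slot 5: cost 7 + 2 + 13 = 22 ≤ 28, expected clicks 13 + 8 + 8 = 29.
Best is slot 2, slot 6, and slot 3 with total expected clicks 33.

33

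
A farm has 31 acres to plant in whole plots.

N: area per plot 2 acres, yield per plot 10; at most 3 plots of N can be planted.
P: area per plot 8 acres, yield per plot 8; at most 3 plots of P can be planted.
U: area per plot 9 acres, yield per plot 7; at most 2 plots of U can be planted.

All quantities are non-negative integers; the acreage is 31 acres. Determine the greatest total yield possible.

3×N and 3×P: area 30 ≤ 31, yield 3·10 + 3·8 = 54.
3×N, 2×P, and 1×U: area 31 ≤ 31, yield 3·10 + 2·8 + 1·7 = 53.
Best is 54.

54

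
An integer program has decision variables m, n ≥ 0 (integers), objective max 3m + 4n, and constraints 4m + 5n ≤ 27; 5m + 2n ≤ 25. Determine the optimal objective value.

The continuous relaxation peaks at (0, 5.4) with value 21.60; rounding to a feasible lattice point costs some objective.
(m,n)=(3,3) is feasible, giving 21.
(m,n)=(4,2) is feasible, giving 20.
(m,n)=(0,5) is feasible, giving 20.
(m,n)=(1,4) is feasible, giving 19.
The best lattice point is (3,3), giving 21.

21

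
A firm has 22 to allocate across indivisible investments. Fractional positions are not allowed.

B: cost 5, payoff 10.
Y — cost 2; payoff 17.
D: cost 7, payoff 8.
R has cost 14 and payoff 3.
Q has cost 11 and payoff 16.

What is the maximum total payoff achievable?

B + Y + D: cost 5 + 2 + 7 = 14 ≤ 22, payoff 10 + 17 + 8 = 35.
Y + D + Q: cost 2 + 7 + 11 = 20 ≤ 22, payoff 17 + 8 + 16 = 41.
B + Y + Q: cost 5 + 2 + 11 = 18 ≤ 22, payoff 10 + 17 + 16 = 43.
Best is B, Y, and Q with total payoff 43.

43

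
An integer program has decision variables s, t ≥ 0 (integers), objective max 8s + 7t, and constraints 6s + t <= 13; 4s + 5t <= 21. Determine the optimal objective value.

Relaxing integrality, the LP optimum is 33.46 at (s,t) = (1.69, 2.85), which is not an integer point.
(s,t)=(1,3): 6·1+1·3=9≤13, 4·1+5·3=19≤21, objective 29.
(s,t)=(0,4): 6·0+1·4=4≤13, 4·0+5·4=20≤21, objective 28.
(s,t)=(2,1): 6·2+1·1=13≤13, 4·2+5·1=13≤21, objective 23.
Maximum is 29 at (s,t)=(1,3).

29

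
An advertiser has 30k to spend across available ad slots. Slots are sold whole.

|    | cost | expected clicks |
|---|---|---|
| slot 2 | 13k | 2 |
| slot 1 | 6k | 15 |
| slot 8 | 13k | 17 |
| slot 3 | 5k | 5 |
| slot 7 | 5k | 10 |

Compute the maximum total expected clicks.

47

Allowing fractional choices, the relaxed optimum would be about 47.2, but ad slots are indivisible.
slot 1 + slot 8 + slot 3 + slot 7: cost 6 + 13 + 5 + 5 = 29 ≤ 30, expected clicks 15 + 17 + 5 + 10 = 47.
slot 1 + slot 8 + slot 7: cost 6 + 13 + 5 = 24 ≤ 30, expected clicks 15 + 17 + 10 = 42.
Best is slot 1, slot 8, slot 3, and slot 7 with total expected clicks 47.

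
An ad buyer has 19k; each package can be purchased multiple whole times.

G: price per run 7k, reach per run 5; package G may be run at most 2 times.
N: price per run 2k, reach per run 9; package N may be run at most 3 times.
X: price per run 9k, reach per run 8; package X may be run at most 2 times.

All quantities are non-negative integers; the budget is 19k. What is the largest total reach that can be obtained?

35

N has the best ratio (9/2); taking only N gives at most 3×9 = 27 (stopped by the supply cap of 3).
Mixing does better — 3×N and 1×X: price 15 ≤ 19, reach 3·9 + 1·8 = 35.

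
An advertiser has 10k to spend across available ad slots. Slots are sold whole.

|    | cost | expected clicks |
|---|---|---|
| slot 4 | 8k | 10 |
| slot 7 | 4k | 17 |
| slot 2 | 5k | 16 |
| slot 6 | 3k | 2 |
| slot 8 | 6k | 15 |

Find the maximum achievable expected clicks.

This is a 0-1 knapsack instance.
Allowing fractional choices, the relaxed optimum would be about 35.5, but ad slots are indivisible.
slot 7 + slot 6: cost 4 + 3 = 7 ≤ 10, expected clicks 17 + 2 = 19.
slot 7 + slot 8: cost 4 + 6 = 10 ≤ 10, expected clicks 17 + 15 = 32.
slot 7 + slot 2: cost 4 + 5 = 9 ≤ 10, expected clicks 17 + 16 = 33.
Best is slot 7 and slot 2 with total expected clicks 33.

33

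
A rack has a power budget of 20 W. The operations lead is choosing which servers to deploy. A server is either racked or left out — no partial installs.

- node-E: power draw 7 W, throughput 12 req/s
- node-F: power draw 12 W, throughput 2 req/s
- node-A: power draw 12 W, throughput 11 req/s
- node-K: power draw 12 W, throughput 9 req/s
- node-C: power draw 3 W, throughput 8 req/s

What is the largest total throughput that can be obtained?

23

Allowing fractional choices, the relaxed optimum would be about 29.2, but servers are indivisible.
node-E + node-C: power draw 7 + 3 = 10 ≤ 20, throughput 12 + 8 = 20.
node-E + node-K: power draw 7 + 12 = 19 ≤ 20, throughput 12 + 9 = 21.
node-E + node-A: power draw 7 + 12 = 19 ≤ 20, throughput 12 + 11 = 23.
Best is node-E and node-A with total throughput 23.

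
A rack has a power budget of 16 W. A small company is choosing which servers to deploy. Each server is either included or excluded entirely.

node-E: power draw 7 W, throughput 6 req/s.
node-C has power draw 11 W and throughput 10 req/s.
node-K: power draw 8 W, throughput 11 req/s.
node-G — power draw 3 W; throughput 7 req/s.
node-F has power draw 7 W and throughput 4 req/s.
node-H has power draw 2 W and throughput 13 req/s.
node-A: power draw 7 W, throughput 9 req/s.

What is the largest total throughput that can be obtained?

Allowing fractional choices, the relaxed optimum would be about 34.9, but servers are indivisible.
node-C + node-G + node-H: power draw 11 + 3 + 2 = 16 ≤ 16, throughput 10 + 7 + 13 = 30.
node-G + node-H + node-A: power draw 3 + 2 + 7 = 12 ≤ 16, throughput 7 + 13 + 9 = 29.
node-K + node-G + node-H: power draw 8 + 3 + 2 = 13 ≤ 16, throughput 11 + 7 + 13 = 31.
Best is node-K, node-G, and node-H with total throughput 31.

31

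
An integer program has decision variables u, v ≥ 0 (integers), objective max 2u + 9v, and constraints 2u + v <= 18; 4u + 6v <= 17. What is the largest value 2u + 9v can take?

20

(u,v)=(1,2): 2·1+1·2=4≤18, 4·1+6·2=16≤17, objective 20.
(u,v)=(0,2): 2·0+1·2=2≤18, 4·0+6·2=12≤17, objective 18.
(u,v)=(2,1): 2·2+1·1=5≤18, 4·2+6·1=14≤17, objective 13.
The best lattice point is (1,2), giving 20.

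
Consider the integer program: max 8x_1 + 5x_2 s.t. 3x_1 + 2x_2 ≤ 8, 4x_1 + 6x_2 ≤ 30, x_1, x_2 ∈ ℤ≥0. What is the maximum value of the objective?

(x_1,x_2)=(2,1): 3·2+2·1=8≤8, 4·2+6·1=14≤30, objective 21.
(x_1,x_2)=(1,2): 3·1+2·2=7≤8, 4·1+6·2=16≤30, objective 18.
(x_1,x_2)=(2,0): 3·2+2·0=6≤8, 4·2+6·0=8≤30, objective 16.
No feasible integer point exceeds 21.

21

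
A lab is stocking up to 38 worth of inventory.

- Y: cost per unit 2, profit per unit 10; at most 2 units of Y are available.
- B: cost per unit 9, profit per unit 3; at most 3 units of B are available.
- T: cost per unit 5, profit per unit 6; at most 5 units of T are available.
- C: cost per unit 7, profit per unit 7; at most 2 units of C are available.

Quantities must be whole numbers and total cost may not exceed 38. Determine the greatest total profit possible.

58

2×Y, 4×T, and 2×C: cost 38 ≤ 38, profit 2·10 + 4·6 + 2·7 = 58.
2×Y, 5×T, and 1×C: cost 36 ≤ 38, profit 2·10 + 5·6 + 1·7 = 57.
Best is 58.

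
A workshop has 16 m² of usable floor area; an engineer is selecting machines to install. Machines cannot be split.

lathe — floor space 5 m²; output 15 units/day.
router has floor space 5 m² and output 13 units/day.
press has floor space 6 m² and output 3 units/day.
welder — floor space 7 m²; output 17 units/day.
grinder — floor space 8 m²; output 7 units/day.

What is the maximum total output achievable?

This is a 0-1 knapsack instance.
Allowing fractional choices, the relaxed optimum would be about 42.6, but machines are indivisible.
lathe + welder: floor space 5 + 7 = 12 ≤ 16, output 15 + 17 = 32.
lathe + router + press: floor space 5 + 5 + 6 = 16 ≤ 16, output 15 + 13 + 3 = 31.
router + welder: floor space 5 + 7 = 12 ≤ 16, output 13 + 17 = 30.
Best is lathe and welder with total output 32.

32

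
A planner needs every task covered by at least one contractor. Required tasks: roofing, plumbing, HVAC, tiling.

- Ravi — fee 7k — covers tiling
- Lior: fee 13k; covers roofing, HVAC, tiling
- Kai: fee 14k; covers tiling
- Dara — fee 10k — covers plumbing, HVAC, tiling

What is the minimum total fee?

Choose Lior and Dara: together they cover roofing, plumbing, HVAC, tiling — every task.
Total fee: 13 + 10 = 23.
No cover costs less than 23.

23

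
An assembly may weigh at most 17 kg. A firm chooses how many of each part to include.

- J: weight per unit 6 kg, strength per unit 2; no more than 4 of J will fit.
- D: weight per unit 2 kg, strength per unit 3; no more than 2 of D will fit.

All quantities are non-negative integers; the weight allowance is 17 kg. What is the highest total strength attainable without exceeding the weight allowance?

10

D has the best ratio (3/2); taking only D gives at most 2×3 = 6 (stopped by the supply cap of 2).
Mixing does better — 2×J and 2×D: weight 16 ≤ 17, strength 2·2 + 2·3 = 10.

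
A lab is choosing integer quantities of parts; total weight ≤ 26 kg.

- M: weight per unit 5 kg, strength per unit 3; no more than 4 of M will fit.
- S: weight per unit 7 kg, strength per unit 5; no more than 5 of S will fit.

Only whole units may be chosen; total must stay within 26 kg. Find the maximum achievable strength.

S has the best ratio (5/7); taking only S gives at most 3×5 = 15 (stopped by the weight limit).
Mixing does better — 1×M and 3×S: weight 26 ≤ 26, strength 1·3 + 3·5 = 18.

18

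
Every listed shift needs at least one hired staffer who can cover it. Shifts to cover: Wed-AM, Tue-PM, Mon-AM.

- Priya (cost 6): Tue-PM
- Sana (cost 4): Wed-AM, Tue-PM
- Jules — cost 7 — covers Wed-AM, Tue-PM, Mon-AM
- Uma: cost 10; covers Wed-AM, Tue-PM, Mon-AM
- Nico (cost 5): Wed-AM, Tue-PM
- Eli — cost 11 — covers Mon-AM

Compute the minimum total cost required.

7

This is an integer covering problem.
The greedy cost-per-new-shift heuristic would pick Sana and Jules for 11, but a cheaper cover exists.
Jules alone covers Wed-AM, Tue-PM, Mon-AM — every shift.
Total cost: 7.
No cover costs less than 7.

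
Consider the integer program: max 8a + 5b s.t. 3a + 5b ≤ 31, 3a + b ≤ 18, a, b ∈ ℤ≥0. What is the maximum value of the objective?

55

(a,b)=(5,3) is feasible, giving 55.
(a,b)=(5,2) is feasible, giving 50.
(a,b)=(4,3) is feasible, giving 47.
Maximum is 55 at (a,b)=(5,3).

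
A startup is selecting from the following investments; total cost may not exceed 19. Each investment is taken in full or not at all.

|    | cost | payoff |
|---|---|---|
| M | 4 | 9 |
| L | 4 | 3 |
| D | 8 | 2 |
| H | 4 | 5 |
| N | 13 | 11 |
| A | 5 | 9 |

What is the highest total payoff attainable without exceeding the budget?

26

Allowing fractional choices, the relaxed optimum would be about 28.1, but investments are indivisible.
M + L + H + A: cost 4 + 4 + 4 + 5 = 17 ≤ 19, payoff 9 + 3 + 5 + 9 = 26.
M + H + A: cost 4 + 4 + 5 = 13 ≤ 19, payoff 9 + 5 + 9 = 23.
M + L + A: cost 4 + 4 + 5 = 13 ≤ 19, payoff 9 + 3 + 9 = 21.
Best is M, L, H, and A with total payoff 26.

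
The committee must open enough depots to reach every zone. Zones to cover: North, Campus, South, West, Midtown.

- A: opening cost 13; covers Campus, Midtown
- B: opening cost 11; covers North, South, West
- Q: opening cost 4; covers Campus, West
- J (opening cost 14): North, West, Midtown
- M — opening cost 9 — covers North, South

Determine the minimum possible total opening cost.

24

This is an integer covering problem.
Choose A and B: together they cover North, Campus, South, West, Midtown — every zone.
Total opening cost: 13 + 11 = 24.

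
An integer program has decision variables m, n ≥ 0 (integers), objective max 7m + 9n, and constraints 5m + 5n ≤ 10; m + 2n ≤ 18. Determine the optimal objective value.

(m,n)=(0,2): 5·0+5·2=10≤10, 1·0+2·2=4≤18, objective 18.
(m,n)=(1,1): 5·1+5·1=10≤10, 1·1+2·1=3≤18, objective 16.
(m,n)=(0,1): 5·0+5·1=5≤10, 1·0+2·1=2≤18, objective 9.
No feasible integer point exceeds 18.

18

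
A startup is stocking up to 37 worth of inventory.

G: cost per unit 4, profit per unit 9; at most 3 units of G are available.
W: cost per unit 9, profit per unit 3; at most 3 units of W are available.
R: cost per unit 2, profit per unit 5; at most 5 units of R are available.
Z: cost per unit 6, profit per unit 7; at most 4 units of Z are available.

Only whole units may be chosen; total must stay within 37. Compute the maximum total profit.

R has the best ratio (5/2); taking only R gives at most 5×5 = 25 (stopped by the supply cap of 5).
Mixing does better — 3×G, 5×R, and 2×Z: cost 34 ≤ 37, profit 3·9 + 5·5 + 2·7 = 66.

66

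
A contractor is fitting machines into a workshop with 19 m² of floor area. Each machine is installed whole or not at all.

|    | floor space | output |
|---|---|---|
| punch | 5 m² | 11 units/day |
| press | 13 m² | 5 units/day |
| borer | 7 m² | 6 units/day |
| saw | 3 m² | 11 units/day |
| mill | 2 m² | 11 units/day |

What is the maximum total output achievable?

punch + borer + saw + mill: floor space 5 + 7 + 3 + 2 = 17 ≤ 19, output 11 + 6 + 11 + 11 = 39.
punch + saw + mill: floor space 5 + 3 + 2 = 10 ≤ 19, output 11 + 11 + 11 = 33.
borer + saw + mill: floor space 7 + 3 + 2 = 12 ≤ 19, output 6 + 11 + 11 = 28.
Best is punch, borer, saw, and mill with total output 39.

39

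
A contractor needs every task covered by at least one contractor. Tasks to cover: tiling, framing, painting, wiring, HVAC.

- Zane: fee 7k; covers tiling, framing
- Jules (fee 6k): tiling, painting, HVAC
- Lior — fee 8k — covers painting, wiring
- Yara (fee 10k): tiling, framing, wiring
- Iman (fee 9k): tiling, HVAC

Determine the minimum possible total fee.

16

This is a weighted set-cover instance.
Choose Jules and Yara: together they cover tiling, framing, painting, wiring, HVAC — every task.
Total fee: 6 + 10 = 16.
No cover costs less than 16.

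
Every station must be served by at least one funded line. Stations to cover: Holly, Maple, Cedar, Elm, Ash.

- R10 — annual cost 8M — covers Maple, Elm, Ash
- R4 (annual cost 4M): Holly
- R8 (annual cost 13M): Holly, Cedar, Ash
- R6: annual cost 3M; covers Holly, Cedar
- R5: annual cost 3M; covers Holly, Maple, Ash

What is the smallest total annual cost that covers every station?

11

This is an integer covering problem.
The greedy cost-per-new-station heuristic would pick R5, R6, and R10 for 14, but a cheaper cover exists.
Choose R10 and R6: together they cover Holly, Maple, Cedar, Elm, Ash — every station.
Total annual cost: 8 + 3 = 11.
No cover costs less than 11.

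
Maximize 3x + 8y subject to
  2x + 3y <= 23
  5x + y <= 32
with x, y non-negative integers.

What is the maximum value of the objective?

The continuous relaxation peaks at (0, 7.67) with value 61.33; rounding to a feasible lattice point costs some objective.
(x,y)=(1,7): 2·1+3·7=23≤23, 5·1+1·7=12≤32, objective 59.
(x,y)=(0,7): 2·0+3·7=21≤23, 5·0+1·7=7≤32, objective 56.
(x,y)=(2,6): 2·2+3·6=22≤23, 5·2+1·6=16≤32, objective 54.
(x,y)=(1,6): 2·1+3·6=20≤23, 5·1+1·6=11≤32, objective 51.
Maximum is 59 at (x,y)=(1,7).

59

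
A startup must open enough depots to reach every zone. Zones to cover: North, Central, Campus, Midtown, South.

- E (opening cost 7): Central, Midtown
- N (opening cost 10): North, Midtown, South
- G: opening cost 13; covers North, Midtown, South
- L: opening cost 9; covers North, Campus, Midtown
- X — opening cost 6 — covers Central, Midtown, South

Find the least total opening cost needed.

This is an integer covering problem.
Choose L and X: together they cover North, Central, Campus, Midtown, South — every zone.
Total opening cost: 9 + 6 = 15.
No cover costs less than 15.

15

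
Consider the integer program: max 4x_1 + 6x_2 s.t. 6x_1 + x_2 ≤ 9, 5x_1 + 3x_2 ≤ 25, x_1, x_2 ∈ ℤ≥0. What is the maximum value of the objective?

48

(x_1,x_2)=(0,8) is feasible, giving 48.
(x_1,x_2)=(0,7) is feasible, giving 42.
No feasible integer point exceeds 48.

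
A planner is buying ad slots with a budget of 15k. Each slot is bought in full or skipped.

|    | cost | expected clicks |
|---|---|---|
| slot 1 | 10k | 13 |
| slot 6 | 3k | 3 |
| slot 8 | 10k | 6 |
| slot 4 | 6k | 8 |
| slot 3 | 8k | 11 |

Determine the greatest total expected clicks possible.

This is an integer program with binary decision variables.
Allowing fractional choices, the relaxed optimum would be about 20.3, but ad slots are indivisible.
slot 4 + slot 3: cost 6 + 8 = 14 ≤ 15, expected clicks 8 + 11 = 19.
slot 1 + slot 6: cost 10 + 3 = 13 ≤ 15, expected clicks 13 + 3 = 16.
Best is slot 4 and slot 3 with total expected clicks 19.

19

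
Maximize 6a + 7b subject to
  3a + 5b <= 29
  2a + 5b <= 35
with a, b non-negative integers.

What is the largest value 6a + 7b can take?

(a,b)=(8,1) is feasible, giving 55.
(a,b)=(9,0) is feasible, giving 54.
(a,b)=(7,1) is feasible, giving 49.
(a,b)=(8,0) is feasible, giving 48.
No feasible integer point exceeds 55.

55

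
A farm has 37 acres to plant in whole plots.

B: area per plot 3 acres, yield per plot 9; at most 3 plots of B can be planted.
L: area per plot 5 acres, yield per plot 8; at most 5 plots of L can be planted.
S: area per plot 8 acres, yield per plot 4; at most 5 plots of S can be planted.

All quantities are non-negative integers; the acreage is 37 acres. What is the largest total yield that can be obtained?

67

B has the best ratio (9/3); taking only B gives at most 3×9 = 27 (stopped by the supply cap of 3).
Mixing does better — 3×B and 5×L: area 34 ≤ 37, yield 3·9 + 5·8 = 67.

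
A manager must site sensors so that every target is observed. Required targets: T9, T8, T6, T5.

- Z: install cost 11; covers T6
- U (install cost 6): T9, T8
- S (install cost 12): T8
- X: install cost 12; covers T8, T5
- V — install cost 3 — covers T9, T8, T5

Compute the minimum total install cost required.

This is an integer covering problem.
Choose Z and V: together they cover T9, T8, T6, T5 — every target.
Total install cost: 11 + 3 = 14.
No cover costs less than 14.

14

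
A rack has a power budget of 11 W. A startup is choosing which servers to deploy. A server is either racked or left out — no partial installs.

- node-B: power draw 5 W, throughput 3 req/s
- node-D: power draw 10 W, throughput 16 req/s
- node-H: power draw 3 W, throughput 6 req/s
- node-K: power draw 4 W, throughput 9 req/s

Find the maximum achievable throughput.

16

This is a 0-1 knapsack instance.
Take node-D: power draw 10 ≤ 11, throughput 16.
No other feasible combination does better.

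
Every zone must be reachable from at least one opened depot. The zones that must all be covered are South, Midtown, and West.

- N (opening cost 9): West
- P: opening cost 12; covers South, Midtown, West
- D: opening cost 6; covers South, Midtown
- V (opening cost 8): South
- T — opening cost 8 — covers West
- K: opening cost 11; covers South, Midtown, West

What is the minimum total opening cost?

This is a weighted set-cover instance.
The greedy cost-per-new-zone heuristic would pick D and T for 14, but a cheaper cover exists.
K alone covers South, Midtown, West — every zone.
Total opening cost: 11.
No cover costs less than 11.

11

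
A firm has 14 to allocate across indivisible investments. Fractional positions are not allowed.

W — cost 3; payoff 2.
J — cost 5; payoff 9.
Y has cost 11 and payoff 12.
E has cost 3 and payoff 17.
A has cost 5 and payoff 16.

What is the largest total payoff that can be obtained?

Take J, E, and A: cost 5 + 3 + 5 = 13 ≤ 14, payoff 9 + 17 + 16 = 42.
No other feasible combination does better.

42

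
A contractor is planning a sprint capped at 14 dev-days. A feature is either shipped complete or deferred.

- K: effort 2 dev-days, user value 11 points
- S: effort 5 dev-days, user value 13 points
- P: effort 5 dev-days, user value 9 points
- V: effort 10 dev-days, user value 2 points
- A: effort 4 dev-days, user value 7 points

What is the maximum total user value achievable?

K + S + A: effort 2 + 5 + 4 = 11 ≤ 14, user value 11 + 13 + 7 = 31.
S + P + A: effort 5 + 5 + 4 = 14 ≤ 14, user value 13 + 9 + 7 = 29.
K + S + P: effort 2 + 5 + 5 = 12 ≤ 14, user value 11 + 13 + 9 = 33.
Best is K, S, and P with total user value 33.

33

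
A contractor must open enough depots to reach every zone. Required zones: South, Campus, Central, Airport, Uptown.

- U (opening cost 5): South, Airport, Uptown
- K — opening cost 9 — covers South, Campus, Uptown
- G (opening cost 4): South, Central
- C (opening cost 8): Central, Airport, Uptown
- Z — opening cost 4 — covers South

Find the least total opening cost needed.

17

Choose K and C: together they cover South, Campus, Central, Airport, Uptown — every zone.
Total opening cost: 9 + 8 = 17.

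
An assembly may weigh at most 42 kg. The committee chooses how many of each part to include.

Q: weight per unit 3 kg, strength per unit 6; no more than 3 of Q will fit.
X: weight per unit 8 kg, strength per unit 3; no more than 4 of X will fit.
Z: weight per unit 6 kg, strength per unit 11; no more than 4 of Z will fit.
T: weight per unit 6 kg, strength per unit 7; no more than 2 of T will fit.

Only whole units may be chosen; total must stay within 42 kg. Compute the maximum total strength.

3×Q, 4×Z, and 1×T: weight 39 ≤ 42, strength 3·6 + 4·11 + 1·7 = 69.
2×Q, 4×Z, and 2×T: weight 42 ≤ 42, strength 2·6 + 4·11 + 2·7 = 70.
Best is 70.

70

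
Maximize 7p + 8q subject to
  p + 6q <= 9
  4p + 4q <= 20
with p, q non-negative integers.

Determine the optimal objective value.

The continuous relaxation peaks at (4.2, 0.8) with value 35.80; rounding to a feasible lattice point costs some objective.
(p,q)=(5,0): 1·5+6·0=5≤9, 4·5+4·0=20≤20, objective 35.
(p,q)=(3,1): 1·3+6·1=9≤9, 4·3+4·1=16≤20, objective 29.
(p,q)=(4,0): 1·4+6·0=4≤9, 4·4+4·0=16≤20, objective 28.
No feasible integer point exceeds 35.

35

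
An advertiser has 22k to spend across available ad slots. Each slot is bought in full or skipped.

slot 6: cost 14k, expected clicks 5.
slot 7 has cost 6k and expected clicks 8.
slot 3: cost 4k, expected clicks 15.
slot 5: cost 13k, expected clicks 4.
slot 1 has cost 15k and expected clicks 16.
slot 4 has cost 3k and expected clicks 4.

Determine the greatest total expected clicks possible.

35

Allowing fractional choices, the relaxed optimum would be about 36.6, but ad slots are indivisible.
slot 3 + slot 1 + slot 4: cost 4 + 15 + 3 = 22 ≤ 22, expected clicks 15 + 16 + 4 = 35.
slot 7 + slot 3 + slot 4: cost 6 + 4 + 3 = 13 ≤ 22, expected clicks 8 + 15 + 4 = 27.
slot 3 + slot 1: cost 4 + 15 = 19 ≤ 22, expected clicks 15 + 16 = 31.
Best is slot 3, slot 1, and slot 4 with total expected clicks 35.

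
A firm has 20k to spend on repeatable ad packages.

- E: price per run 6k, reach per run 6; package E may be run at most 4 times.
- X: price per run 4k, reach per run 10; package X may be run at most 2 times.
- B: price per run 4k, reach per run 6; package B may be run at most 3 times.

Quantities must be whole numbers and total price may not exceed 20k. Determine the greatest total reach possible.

38

This is a bounded integer knapsack.
X has the best ratio (10/4); taking only X gives at most 2×10 = 20 (stopped by the supply cap of 2).
Mixing does better — 2×X and 3×B: price 20 ≤ 20, reach 2·10 + 3·6 = 38.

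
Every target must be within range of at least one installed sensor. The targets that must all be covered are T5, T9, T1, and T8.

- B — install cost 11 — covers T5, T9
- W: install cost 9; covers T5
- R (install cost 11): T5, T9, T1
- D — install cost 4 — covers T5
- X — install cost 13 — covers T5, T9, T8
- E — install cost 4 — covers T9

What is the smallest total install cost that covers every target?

This is a weighted set-cover instance.
Choose R and X: together they cover T5, T9, T1, T8 — every target.
Total install cost: 11 + 13 = 24.
No cover costs less than 24.

24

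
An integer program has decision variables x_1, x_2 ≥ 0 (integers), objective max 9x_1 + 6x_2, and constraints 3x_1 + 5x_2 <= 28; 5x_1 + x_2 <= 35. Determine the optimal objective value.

Relaxing integrality, the LP optimum is 69.68 at (x_1,x_2) = (6.68, 1.59), which is not an integer point.
(x_1,x_2)=(6,2): 3·6+5·2=28≤28, 5·6+1·2=32≤35, objective 66.
(x_1,x_2)=(7,0): 3·7+5·0=21≤28, 5·7+1·0=35≤35, objective 63.
The best lattice point is (6,2), giving 66.

66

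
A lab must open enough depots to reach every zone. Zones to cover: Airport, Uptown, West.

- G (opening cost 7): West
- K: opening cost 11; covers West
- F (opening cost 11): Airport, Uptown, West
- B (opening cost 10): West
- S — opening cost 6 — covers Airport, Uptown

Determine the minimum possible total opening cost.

11

F alone covers Airport, Uptown, West — every zone.
Total opening cost: 11.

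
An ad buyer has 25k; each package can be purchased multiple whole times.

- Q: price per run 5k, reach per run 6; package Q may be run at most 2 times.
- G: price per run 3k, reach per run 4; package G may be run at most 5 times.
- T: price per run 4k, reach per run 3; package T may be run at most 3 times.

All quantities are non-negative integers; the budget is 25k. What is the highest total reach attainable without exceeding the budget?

2×Q and 5×G: price 25 ≤ 25, reach 2·6 + 5·4 = 32.
1×Q, 5×G, and 1×T: price 24 ≤ 25, reach 1·6 + 5·4 + 1·3 = 29.
Best is 32.

32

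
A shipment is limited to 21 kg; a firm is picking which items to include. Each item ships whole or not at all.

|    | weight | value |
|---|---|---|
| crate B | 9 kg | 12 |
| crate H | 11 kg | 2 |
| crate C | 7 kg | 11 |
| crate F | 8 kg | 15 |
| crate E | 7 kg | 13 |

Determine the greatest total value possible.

28

Treat it as a binary knapsack problem.
Take crate F and crate E: weight 8 + 7 = 15 ≤ 21, value 15 + 13 = 28.
No other feasible combination does better.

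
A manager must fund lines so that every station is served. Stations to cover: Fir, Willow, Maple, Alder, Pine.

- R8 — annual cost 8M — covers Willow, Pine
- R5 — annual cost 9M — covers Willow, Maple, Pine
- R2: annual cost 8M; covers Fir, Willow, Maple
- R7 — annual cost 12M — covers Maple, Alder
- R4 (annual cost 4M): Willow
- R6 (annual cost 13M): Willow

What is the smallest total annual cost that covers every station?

Choose R8, R2, and R7: together they cover Fir, Willow, Maple, Alder, Pine — every station.
Total annual cost: 8 + 8 + 12 = 28.
No cover costs less than 28.

28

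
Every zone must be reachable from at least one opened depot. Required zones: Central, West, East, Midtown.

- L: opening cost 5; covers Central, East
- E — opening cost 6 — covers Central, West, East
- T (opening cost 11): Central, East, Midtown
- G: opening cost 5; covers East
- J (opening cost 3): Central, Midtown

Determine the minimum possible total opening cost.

9

This is an integer covering problem.
Choose E and J: together they cover Central, West, East, Midtown — every zone.
Total opening cost: 6 + 3 = 9.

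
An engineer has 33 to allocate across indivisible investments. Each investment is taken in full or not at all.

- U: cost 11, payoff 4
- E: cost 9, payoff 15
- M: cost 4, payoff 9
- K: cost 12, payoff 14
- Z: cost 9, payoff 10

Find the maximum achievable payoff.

39

Allowing fractional choices, the relaxed optimum would be about 46.9, but investments are indivisible.
E + K + Z: cost 9 + 12 + 9 = 30 ≤ 33, payoff 15 + 14 + 10 = 39.
E + M + K: cost 9 + 4 + 12 = 25 ≤ 33, payoff 15 + 9 + 14 = 38.
U + E + M + Z: cost 11 + 9 + 4 + 9 = 33 ≤ 33, payoff 4 + 15 + 9 + 10 = 38.
Best is E, K, and Z with total payoff 39.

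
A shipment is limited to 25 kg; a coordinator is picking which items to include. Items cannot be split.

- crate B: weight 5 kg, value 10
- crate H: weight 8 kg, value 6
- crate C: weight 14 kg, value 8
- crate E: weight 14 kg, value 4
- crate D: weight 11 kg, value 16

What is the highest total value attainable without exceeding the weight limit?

32

crate B + crate H + crate D: weight 5 + 8 + 11 = 24 ≤ 25, value 10 + 6 + 16 = 32.
crate B + crate D: weight 5 + 11 = 16 ≤ 25, value 10 + 16 = 26.
Best is crate B, crate H, and crate D with total value 32.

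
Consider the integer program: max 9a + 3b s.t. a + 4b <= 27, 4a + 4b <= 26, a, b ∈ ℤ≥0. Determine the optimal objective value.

The continuous relaxation peaks at (6.5, 0) with value 58.50; rounding to a feasible lattice point costs some objective.
(a,b)=(6,0): 1·6+4·0=6≤27, 4·6+4·0=24≤26, objective 54.
(a,b)=(5,1): 1·5+4·1=9≤27, 4·5+4·1=24≤26, objective 48.
(a,b)=(5,0): 1·5+4·0=5≤27, 4·5+4·0=20≤26, objective 45.
No feasible integer point exceeds 54.

54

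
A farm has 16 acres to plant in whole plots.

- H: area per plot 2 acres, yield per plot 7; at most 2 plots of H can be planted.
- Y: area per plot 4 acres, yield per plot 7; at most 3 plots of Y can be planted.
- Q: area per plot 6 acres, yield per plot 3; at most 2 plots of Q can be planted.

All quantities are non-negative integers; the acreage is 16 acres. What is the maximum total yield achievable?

2×H and 3×Y: area 16 ≤ 16, yield 2·7 + 3·7 = 35.
1×H and 3×Y: area 14 ≤ 16, yield 1·7 + 3·7 = 28.
Best is 35.

35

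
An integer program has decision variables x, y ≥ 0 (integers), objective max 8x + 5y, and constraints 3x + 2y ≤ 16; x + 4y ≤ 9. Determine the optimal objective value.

40

(x,y)=(5,0) is feasible, giving 40.
(x,y)=(4,1) is feasible, giving 37.
(x,y)=(4,0) is feasible, giving 32.
The best lattice point is (5,0), giving 40.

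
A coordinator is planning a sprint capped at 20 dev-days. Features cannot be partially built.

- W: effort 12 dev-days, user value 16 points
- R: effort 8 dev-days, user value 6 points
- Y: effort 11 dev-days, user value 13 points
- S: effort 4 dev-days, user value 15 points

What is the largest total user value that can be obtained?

Take W and S: effort 12 + 4 = 16 ≤ 20, user value 16 + 15 = 31.
No other feasible combination does better.

31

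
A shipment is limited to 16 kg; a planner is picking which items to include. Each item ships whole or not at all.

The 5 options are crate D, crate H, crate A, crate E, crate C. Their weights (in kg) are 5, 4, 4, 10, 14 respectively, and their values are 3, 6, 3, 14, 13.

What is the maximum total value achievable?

20

Take crate H and crate E: weight 4 + 10 = 14 ≤ 16, value 6 + 14 = 20.
No other feasible combination does better.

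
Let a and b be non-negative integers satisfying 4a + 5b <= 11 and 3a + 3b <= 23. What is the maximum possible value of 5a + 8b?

Relaxing integrality, the LP optimum is 17.60 at (a,b) = (0, 2.2), which is not an integer point.
(a,b)=(0,2): 4·0+5·2=10≤11, 3·0+3·2=6≤23, objective 16.
(a,b)=(1,1): 4·1+5·1=9≤11, 3·1+3·1=6≤23, objective 13.
Maximum is 16 at (a,b)=(0,2).

16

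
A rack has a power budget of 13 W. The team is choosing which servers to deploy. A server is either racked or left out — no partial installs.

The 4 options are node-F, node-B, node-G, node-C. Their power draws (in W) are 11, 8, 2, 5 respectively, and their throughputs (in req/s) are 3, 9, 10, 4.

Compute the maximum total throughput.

19

node-B + node-G: power draw 8 + 2 = 10 ≤ 13, throughput 9 + 10 = 19.
node-F + node-G: power draw 11 + 2 = 13 ≤ 13, throughput 3 + 10 = 13.
node-G + node-C: power draw 2 + 5 = 7 ≤ 13, throughput 10 + 4 = 14.
Best is node-B and node-G with total throughput 19.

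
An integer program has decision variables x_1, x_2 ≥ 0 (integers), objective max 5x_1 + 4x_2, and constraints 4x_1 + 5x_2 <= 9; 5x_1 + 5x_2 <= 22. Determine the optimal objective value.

10

(x_1,x_2)=(2,0) is feasible, giving 10.
(x_1,x_2)=(1,1) is feasible, giving 9.
No feasible integer point exceeds 10.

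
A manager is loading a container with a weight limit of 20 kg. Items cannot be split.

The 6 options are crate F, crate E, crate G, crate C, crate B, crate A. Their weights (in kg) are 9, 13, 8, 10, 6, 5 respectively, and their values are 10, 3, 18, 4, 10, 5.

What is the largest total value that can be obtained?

Treat it as a binary knapsack problem.
Take crate G, crate B, and crate A: weight 8 + 6 + 5 = 19 ≤ 20, value 18 + 10 + 5 = 33.
No other feasible combination does better.

33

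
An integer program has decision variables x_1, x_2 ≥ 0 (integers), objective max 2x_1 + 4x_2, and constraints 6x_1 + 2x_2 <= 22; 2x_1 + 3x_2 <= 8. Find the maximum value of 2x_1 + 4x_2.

Relaxing integrality, the LP optimum is 10.67 at (x_1,x_2) = (0, 2.67), which is not an integer point.
(x_1,x_2)=(1,2): 6·1+2·2=10≤22, 2·1+3·2=8≤8, objective 10.
(x_1,x_2)=(2,1): 6·2+2·1=14≤22, 2·2+3·1=7≤8, objective 8.
No feasible integer point exceeds 10.

10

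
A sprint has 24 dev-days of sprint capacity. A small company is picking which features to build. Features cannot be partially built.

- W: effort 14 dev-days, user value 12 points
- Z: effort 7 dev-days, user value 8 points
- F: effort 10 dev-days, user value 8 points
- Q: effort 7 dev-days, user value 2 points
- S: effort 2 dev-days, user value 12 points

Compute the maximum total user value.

W + Q + S: effort 14 + 7 + 2 = 23 ≤ 24, user value 12 + 2 + 12 = 26.
W + Z + S: effort 14 + 7 + 2 = 23 ≤ 24, user value 12 + 8 + 12 = 32.
Z + F + S: effort 7 + 10 + 2 = 19 ≤ 24, user value 8 + 8 + 12 = 28.
Best is W, Z, and S with total user value 32.

32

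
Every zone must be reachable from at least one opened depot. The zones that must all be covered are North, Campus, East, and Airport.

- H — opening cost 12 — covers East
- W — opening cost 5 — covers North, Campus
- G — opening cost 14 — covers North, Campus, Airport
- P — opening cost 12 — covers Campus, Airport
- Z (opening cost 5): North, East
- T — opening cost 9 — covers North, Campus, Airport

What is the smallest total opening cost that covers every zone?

The greedy cost-per-new-zone heuristic would pick W, Z, and T for 19, but a cheaper cover exists.
Choose Z and T: together they cover North, Campus, East, Airport — every zone.
Total opening cost: 5 + 9 = 14.
No cover costs less than 14.

14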